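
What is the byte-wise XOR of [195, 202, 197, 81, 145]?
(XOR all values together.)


XOR chain: 195 ^ 202 ^ 197 ^ 81 ^ 145 = 12

12


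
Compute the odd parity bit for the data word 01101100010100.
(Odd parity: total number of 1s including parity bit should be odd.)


Number of 1s in data: 6
Parity bit: 1

1


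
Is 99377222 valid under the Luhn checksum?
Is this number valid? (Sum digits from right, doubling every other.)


Luhn sum = 44
44 mod 10 = 4

Invalid (Luhn sum mod 10 = 4)


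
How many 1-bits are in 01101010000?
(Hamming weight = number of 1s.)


Counting 1s in 01101010000

4


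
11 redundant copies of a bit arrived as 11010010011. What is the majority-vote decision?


Ones: 6 out of 11
Threshold: 6

1 (6/11 voted 1)


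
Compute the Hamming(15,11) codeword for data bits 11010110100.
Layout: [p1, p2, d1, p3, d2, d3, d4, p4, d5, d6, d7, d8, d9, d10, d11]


Parity bits: p1=1, p2=0, p3=1, p4=1

101110110110100


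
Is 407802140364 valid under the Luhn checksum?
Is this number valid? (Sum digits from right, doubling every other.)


Luhn sum = 39
39 mod 10 = 9

Invalid (Luhn sum mod 10 = 9)


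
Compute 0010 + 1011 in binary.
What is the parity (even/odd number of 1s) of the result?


0010 = 2
1011 = 11
Sum = 13 = 1101
1s count = 3

odd parity (3 ones in 1101)


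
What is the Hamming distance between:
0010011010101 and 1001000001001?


XOR: 1011011011100
Count of 1s: 8

8


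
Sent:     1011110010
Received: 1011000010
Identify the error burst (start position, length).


XOR: 0000110000

Burst at position 4, length 2


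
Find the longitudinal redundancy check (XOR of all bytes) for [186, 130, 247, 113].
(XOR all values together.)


XOR chain: 186 ^ 130 ^ 247 ^ 113 = 190

190


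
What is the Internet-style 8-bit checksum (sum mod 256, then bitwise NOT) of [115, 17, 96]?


Sum = 228 mod 256 = 228
Complement = 27

27


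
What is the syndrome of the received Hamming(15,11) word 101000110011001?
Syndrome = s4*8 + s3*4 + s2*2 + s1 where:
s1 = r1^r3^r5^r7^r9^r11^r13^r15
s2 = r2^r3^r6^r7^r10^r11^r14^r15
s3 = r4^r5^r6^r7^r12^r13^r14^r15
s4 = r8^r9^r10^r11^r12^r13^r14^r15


s1=1, s2=0, s3=1, s4=0

Syndrome = 5 (error at position 5)


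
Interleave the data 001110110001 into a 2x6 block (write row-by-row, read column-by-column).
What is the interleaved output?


Matrix:
  001110
  110001
Read columns: 010110101001

010110101001


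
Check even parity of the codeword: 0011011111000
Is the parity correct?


Number of 1s: 7

No, parity error (7 ones)


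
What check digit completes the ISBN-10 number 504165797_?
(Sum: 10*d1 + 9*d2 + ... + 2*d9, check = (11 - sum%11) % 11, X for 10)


Weighted sum: 219
219 mod 11 = 10

Check digit: 1


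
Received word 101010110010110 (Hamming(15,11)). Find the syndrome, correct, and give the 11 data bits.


Syndrome = 0: no error detected

Data: 11010010110 (no errors)


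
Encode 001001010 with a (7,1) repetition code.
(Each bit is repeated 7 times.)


Each bit -> 7 copies

000000000000001111111000000000000001111111000000011111110000000


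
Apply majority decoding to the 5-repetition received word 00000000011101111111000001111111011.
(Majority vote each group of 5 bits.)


Groups: 00000, 00001, 11011, 11111, 00000, 11111, 11011
Majority votes: 0011011

0011011


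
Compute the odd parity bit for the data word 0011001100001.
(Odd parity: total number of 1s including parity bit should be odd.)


Number of 1s in data: 5
Parity bit: 0

0


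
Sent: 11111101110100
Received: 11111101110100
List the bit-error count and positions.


XOR: 00000000000000

0 errors (received matches sent)


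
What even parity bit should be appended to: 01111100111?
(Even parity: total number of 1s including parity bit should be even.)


Number of 1s in data: 8
Parity bit: 0

0


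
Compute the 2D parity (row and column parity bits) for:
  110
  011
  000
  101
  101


Row parities: 00000
Column parities: 101

Row P: 00000, Col P: 101, Corner: 0


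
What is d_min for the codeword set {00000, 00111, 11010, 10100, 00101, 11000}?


Comparing all pairs, minimum distance: 1
Can detect 0 errors, correct 0 errors

1


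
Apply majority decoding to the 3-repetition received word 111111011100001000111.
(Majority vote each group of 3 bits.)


Groups: 111, 111, 011, 100, 001, 000, 111
Majority votes: 1110001

1110001


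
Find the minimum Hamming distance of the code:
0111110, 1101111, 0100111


Comparing all pairs, minimum distance: 2
Can detect 1 errors, correct 0 errors

2


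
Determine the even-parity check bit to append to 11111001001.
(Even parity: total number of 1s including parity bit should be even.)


Number of 1s in data: 7
Parity bit: 1

1


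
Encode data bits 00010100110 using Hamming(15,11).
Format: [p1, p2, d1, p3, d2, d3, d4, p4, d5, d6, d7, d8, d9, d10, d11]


Parity bits: p1=0, p2=1, p3=1, p4=1

010100110100110


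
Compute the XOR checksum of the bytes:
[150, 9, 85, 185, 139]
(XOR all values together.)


XOR chain: 150 ^ 9 ^ 85 ^ 185 ^ 139 = 248

248


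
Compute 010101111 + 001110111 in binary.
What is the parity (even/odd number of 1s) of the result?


010101111 = 175
001110111 = 119
Sum = 294 = 100100110
1s count = 4

even parity (4 ones in 100100110)


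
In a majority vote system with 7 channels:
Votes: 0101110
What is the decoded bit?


Ones: 4 out of 7
Threshold: 4

1 (4/7 voted 1)


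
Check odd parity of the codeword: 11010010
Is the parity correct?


Number of 1s: 4

No, parity error (4 ones)


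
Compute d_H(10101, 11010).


XOR: 01111
Count of 1s: 4

4


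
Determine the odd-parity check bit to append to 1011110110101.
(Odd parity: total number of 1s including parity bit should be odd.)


Number of 1s in data: 9
Parity bit: 0

0


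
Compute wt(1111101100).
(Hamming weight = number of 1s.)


Counting 1s in 1111101100

7


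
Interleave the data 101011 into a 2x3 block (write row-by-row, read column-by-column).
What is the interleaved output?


Matrix:
  101
  011
Read columns: 100111

100111


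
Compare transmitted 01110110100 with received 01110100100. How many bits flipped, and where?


XOR: 00000010000

1 error(s) at position(s): 6


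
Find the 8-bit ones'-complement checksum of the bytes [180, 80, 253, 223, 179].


Sum = 915 mod 256 = 147
Complement = 108

108


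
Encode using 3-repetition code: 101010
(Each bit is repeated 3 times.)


Each bit -> 3 copies

111000111000111000


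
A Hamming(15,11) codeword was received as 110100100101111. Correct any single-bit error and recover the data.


Syndrome = 10: error at position 10

Data: 00010001111 (corrected bit 10)


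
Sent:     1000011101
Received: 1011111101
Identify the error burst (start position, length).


XOR: 0011100000

Burst at position 2, length 3


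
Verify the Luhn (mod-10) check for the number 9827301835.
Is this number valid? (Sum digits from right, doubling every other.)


Luhn sum = 55
55 mod 10 = 5

Invalid (Luhn sum mod 10 = 5)


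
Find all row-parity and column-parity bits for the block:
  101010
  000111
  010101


Row parities: 111
Column parities: 111000

Row P: 111, Col P: 111000, Corner: 1


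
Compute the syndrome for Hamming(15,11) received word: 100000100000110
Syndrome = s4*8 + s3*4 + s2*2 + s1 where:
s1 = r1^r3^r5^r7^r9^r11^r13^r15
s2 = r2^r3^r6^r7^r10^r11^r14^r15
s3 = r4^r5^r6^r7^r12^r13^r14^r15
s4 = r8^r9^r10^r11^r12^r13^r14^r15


s1=1, s2=0, s3=1, s4=0

Syndrome = 5 (error at position 5)


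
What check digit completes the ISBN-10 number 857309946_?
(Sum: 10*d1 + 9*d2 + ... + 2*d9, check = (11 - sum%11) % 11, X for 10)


Weighted sum: 307
307 mod 11 = 10

Check digit: 1


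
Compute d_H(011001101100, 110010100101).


XOR: 101011001001
Count of 1s: 6

6


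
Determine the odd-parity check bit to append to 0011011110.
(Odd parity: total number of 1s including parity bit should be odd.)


Number of 1s in data: 6
Parity bit: 1

1


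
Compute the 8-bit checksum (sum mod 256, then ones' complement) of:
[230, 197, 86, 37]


Sum = 550 mod 256 = 38
Complement = 217

217


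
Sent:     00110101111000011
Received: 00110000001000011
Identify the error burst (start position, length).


XOR: 00000101110000000

Burst at position 5, length 5


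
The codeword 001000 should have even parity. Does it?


Number of 1s: 1

No, parity error (1 ones)


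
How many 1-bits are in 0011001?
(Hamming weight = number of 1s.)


Counting 1s in 0011001

3


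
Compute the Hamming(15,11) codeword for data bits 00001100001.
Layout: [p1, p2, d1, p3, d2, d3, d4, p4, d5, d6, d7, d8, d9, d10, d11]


Parity bits: p1=0, p2=0, p3=1, p4=1

000100011100001


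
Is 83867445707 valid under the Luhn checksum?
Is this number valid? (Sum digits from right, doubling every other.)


Luhn sum = 59
59 mod 10 = 9

Invalid (Luhn sum mod 10 = 9)


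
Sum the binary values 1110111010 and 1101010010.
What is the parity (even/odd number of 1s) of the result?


1110111010 = 954
1101010010 = 850
Sum = 1804 = 11100001100
1s count = 5

odd parity (5 ones in 11100001100)


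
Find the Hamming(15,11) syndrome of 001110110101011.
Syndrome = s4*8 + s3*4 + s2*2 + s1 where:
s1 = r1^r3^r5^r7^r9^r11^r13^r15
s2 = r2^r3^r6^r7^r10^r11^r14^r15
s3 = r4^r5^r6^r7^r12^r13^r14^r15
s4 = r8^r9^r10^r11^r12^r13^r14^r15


s1=0, s2=1, s3=0, s4=1

Syndrome = 10 (error at position 10)


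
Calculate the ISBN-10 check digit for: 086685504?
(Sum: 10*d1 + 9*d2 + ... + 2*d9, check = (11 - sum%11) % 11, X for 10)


Weighted sum: 263
263 mod 11 = 10

Check digit: 1


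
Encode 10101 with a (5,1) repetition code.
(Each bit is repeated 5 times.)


Each bit -> 5 copies

1111100000111110000011111


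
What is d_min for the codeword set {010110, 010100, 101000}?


Comparing all pairs, minimum distance: 1
Can detect 0 errors, correct 0 errors

1


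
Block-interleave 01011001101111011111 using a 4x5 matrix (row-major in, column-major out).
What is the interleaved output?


Matrix:
  01011
  00110
  11110
  11111
Read columns: 00111011011111111001

00111011011111111001


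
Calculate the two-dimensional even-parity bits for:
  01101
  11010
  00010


Row parities: 111
Column parities: 10101

Row P: 111, Col P: 10101, Corner: 1


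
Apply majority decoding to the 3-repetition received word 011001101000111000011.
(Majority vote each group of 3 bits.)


Groups: 011, 001, 101, 000, 111, 000, 011
Majority votes: 1010101

1010101


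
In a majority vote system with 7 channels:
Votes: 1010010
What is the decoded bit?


Ones: 3 out of 7
Threshold: 4

0 (3/7 voted 1)


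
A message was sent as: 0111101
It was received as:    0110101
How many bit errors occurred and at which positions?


XOR: 0001000

1 error(s) at position(s): 3


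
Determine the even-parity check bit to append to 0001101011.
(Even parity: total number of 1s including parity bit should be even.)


Number of 1s in data: 5
Parity bit: 1

1


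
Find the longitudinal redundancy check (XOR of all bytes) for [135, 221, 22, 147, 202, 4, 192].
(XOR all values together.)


XOR chain: 135 ^ 221 ^ 22 ^ 147 ^ 202 ^ 4 ^ 192 = 209

209


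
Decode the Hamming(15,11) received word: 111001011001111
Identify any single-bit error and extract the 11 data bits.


Syndrome = 7: error at position 7

Data: 10111001111 (corrected bit 7)


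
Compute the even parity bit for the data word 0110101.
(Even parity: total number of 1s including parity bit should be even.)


Number of 1s in data: 4
Parity bit: 0

0


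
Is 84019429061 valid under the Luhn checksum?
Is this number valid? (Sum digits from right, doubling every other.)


Luhn sum = 50
50 mod 10 = 0

Valid (Luhn sum mod 10 = 0)


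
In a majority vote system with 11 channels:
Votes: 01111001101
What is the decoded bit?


Ones: 7 out of 11
Threshold: 6

1 (7/11 voted 1)


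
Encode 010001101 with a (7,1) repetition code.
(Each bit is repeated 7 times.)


Each bit -> 7 copies

000000011111110000000000000000000001111111111111100000001111111


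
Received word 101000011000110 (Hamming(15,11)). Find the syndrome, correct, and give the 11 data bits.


Syndrome = 0: no error detected

Data: 10001000110 (no errors)


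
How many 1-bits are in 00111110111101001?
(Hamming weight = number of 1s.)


Counting 1s in 00111110111101001

11


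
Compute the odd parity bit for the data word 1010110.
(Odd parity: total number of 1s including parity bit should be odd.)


Number of 1s in data: 4
Parity bit: 1

1


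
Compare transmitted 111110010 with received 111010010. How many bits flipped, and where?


XOR: 000100000

1 error(s) at position(s): 3


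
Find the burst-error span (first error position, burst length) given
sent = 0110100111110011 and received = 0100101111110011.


XOR: 0010001000000000

Burst at position 2, length 5


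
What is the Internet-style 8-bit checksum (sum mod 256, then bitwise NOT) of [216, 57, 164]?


Sum = 437 mod 256 = 181
Complement = 74

74


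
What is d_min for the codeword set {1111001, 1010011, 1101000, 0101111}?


Comparing all pairs, minimum distance: 2
Can detect 1 errors, correct 0 errors

2


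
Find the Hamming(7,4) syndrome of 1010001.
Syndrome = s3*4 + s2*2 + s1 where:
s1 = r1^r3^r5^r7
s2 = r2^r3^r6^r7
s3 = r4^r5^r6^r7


s1=1, s2=0, s3=1

Syndrome = 5 (error at position 5)


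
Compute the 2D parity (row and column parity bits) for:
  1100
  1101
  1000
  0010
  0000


Row parities: 01110
Column parities: 1011

Row P: 01110, Col P: 1011, Corner: 1


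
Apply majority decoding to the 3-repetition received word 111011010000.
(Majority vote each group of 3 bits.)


Groups: 111, 011, 010, 000
Majority votes: 1100

1100


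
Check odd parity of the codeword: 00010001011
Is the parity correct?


Number of 1s: 4

No, parity error (4 ones)


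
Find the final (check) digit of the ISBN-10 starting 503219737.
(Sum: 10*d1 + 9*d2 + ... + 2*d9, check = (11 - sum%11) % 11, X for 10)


Weighted sum: 190
190 mod 11 = 3

Check digit: 8


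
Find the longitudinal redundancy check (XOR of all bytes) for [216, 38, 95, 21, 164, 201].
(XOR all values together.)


XOR chain: 216 ^ 38 ^ 95 ^ 21 ^ 164 ^ 201 = 217

217


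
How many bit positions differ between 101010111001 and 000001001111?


XOR: 101011110110
Count of 1s: 8

8


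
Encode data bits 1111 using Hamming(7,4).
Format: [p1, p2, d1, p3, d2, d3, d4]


Parity bits: p1=1, p2=1, p3=1

1111111


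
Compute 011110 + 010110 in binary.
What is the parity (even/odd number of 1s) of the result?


011110 = 30
010110 = 22
Sum = 52 = 110100
1s count = 3

odd parity (3 ones in 110100)


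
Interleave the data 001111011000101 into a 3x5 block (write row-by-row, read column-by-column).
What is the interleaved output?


Matrix:
  00111
  10110
  00101
Read columns: 010000111110101

010000111110101


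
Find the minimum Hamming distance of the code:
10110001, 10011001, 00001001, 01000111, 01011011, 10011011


Comparing all pairs, minimum distance: 1
Can detect 0 errors, correct 0 errors

1


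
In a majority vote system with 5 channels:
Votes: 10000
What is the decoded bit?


Ones: 1 out of 5
Threshold: 3

0 (1/5 voted 1)


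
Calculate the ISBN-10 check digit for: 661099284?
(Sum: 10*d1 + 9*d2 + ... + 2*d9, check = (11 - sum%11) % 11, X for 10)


Weighted sum: 261
261 mod 11 = 8

Check digit: 3


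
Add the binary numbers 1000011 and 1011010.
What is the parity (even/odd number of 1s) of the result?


1000011 = 67
1011010 = 90
Sum = 157 = 10011101
1s count = 5

odd parity (5 ones in 10011101)


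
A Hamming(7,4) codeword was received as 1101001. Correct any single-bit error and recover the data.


Syndrome = 0: no error detected

Data: 0001 (no errors)


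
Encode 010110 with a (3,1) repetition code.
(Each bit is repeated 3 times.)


Each bit -> 3 copies

000111000111111000


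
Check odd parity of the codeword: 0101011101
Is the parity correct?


Number of 1s: 6

No, parity error (6 ones)


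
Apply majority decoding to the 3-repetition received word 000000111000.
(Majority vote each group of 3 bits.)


Groups: 000, 000, 111, 000
Majority votes: 0010

0010


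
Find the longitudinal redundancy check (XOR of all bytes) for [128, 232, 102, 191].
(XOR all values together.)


XOR chain: 128 ^ 232 ^ 102 ^ 191 = 177

177


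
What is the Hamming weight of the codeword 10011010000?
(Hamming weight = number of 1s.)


Counting 1s in 10011010000

4


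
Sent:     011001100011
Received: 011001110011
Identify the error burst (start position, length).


XOR: 000000010000

Burst at position 7, length 1


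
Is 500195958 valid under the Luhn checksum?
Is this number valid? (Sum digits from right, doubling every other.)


Luhn sum = 35
35 mod 10 = 5

Invalid (Luhn sum mod 10 = 5)


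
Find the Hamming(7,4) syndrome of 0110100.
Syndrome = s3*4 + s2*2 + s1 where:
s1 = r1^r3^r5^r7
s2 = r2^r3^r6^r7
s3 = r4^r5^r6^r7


s1=0, s2=0, s3=1

Syndrome = 4 (error at position 4)


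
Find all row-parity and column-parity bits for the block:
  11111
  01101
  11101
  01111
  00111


Row parities: 11001
Column parities: 00111

Row P: 11001, Col P: 00111, Corner: 1


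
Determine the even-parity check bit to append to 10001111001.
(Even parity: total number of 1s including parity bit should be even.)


Number of 1s in data: 6
Parity bit: 0

0


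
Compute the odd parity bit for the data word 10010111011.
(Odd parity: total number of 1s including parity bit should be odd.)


Number of 1s in data: 7
Parity bit: 0

0


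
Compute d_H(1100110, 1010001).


XOR: 0110111
Count of 1s: 5

5


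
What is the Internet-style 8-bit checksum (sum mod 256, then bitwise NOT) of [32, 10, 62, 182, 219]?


Sum = 505 mod 256 = 249
Complement = 6

6


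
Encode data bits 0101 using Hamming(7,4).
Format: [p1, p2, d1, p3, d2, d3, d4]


Parity bits: p1=0, p2=1, p3=0

0100101


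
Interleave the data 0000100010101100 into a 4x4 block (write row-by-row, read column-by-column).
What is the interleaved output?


Matrix:
  0000
  1000
  1010
  1100
Read columns: 0111000100100000

0111000100100000


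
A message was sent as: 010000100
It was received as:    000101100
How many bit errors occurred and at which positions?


XOR: 010101000

3 error(s) at position(s): 1, 3, 5


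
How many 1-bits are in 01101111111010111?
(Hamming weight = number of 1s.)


Counting 1s in 01101111111010111

13


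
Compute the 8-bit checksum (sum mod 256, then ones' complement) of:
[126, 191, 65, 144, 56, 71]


Sum = 653 mod 256 = 141
Complement = 114

114


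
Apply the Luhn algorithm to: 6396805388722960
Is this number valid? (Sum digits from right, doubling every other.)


Luhn sum = 70
70 mod 10 = 0

Valid (Luhn sum mod 10 = 0)


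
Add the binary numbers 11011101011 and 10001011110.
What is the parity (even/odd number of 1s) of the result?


11011101011 = 1771
10001011110 = 1118
Sum = 2889 = 101101001001
1s count = 6

even parity (6 ones in 101101001001)


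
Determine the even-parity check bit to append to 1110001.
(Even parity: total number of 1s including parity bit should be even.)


Number of 1s in data: 4
Parity bit: 0

0


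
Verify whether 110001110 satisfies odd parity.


Number of 1s: 5

Yes, parity is correct (5 ones)


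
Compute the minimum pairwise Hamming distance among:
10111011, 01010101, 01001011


Comparing all pairs, minimum distance: 4
Can detect 3 errors, correct 1 errors

4


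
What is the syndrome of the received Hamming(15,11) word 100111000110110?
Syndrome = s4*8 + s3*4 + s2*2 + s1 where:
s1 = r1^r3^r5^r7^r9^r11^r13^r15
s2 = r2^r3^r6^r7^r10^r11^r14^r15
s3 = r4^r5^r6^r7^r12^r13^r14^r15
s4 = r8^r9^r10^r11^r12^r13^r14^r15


s1=0, s2=0, s3=1, s4=0

Syndrome = 4 (error at position 4)


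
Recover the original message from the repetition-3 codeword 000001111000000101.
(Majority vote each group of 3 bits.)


Groups: 000, 001, 111, 000, 000, 101
Majority votes: 001001

001001


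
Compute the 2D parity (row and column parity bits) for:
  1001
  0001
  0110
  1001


Row parities: 0100
Column parities: 0111

Row P: 0100, Col P: 0111, Corner: 1


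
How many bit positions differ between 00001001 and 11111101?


XOR: 11110100
Count of 1s: 5

5


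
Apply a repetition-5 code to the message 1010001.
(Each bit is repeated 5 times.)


Each bit -> 5 copies

11111000001111100000000000000011111


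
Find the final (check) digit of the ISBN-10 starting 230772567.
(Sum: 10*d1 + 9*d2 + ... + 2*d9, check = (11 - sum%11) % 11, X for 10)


Weighted sum: 200
200 mod 11 = 2

Check digit: 9


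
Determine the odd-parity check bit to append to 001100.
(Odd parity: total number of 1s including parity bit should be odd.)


Number of 1s in data: 2
Parity bit: 1

1


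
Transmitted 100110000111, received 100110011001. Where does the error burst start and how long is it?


XOR: 000000011110

Burst at position 7, length 4


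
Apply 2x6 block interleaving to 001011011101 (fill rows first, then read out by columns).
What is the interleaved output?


Matrix:
  001011
  011101
Read columns: 000111011011

000111011011


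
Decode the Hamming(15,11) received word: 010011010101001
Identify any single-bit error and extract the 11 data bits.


Syndrome = 0: no error detected

Data: 01100101001 (no errors)


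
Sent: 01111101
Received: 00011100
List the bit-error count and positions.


XOR: 01100001

3 error(s) at position(s): 1, 2, 7


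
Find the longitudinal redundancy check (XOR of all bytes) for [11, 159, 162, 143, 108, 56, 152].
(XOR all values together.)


XOR chain: 11 ^ 159 ^ 162 ^ 143 ^ 108 ^ 56 ^ 152 = 117

117


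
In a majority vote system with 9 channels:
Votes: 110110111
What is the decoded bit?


Ones: 7 out of 9
Threshold: 5

1 (7/9 voted 1)


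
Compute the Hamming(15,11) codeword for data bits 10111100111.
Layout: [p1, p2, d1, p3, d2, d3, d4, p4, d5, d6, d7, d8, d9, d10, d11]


Parity bits: p1=1, p2=0, p3=1, p4=1

101101111100111


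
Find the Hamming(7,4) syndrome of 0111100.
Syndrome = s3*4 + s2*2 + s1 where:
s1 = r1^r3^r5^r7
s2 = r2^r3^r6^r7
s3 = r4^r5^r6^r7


s1=0, s2=0, s3=0

Syndrome = 0 (no error)


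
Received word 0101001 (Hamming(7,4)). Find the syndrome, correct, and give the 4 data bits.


Syndrome = 1: error at position 1

Data: 0001 (corrected bit 1)


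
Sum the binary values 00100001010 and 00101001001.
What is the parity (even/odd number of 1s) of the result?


00100001010 = 266
00101001001 = 329
Sum = 595 = 1001010011
1s count = 5

odd parity (5 ones in 1001010011)


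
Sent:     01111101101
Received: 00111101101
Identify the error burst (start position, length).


XOR: 01000000000

Burst at position 1, length 1


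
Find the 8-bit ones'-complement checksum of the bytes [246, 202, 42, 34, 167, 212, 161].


Sum = 1064 mod 256 = 40
Complement = 215

215


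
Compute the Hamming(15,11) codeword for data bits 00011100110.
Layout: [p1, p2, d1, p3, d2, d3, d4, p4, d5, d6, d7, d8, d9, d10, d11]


Parity bits: p1=1, p2=1, p3=1, p4=0

110100101100110


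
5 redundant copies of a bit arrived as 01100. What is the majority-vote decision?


Ones: 2 out of 5
Threshold: 3

0 (2/5 voted 1)


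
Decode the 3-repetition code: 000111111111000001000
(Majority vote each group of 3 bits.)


Groups: 000, 111, 111, 111, 000, 001, 000
Majority votes: 0111000

0111000


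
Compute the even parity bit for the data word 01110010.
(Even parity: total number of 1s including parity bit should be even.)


Number of 1s in data: 4
Parity bit: 0

0


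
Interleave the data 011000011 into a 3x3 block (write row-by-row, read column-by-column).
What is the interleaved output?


Matrix:
  011
  000
  011
Read columns: 000101101

000101101


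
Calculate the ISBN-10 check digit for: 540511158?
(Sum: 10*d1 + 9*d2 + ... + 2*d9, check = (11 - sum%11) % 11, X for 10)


Weighted sum: 167
167 mod 11 = 2

Check digit: 9


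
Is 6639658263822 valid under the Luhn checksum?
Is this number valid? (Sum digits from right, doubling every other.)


Luhn sum = 66
66 mod 10 = 6

Invalid (Luhn sum mod 10 = 6)


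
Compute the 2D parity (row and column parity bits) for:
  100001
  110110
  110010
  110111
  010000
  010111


Row parities: 001110
Column parities: 010101

Row P: 001110, Col P: 010101, Corner: 1


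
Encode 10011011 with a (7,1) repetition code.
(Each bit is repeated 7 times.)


Each bit -> 7 copies

11111110000000000000011111111111111000000011111111111111


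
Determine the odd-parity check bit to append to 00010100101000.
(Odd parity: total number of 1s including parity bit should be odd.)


Number of 1s in data: 4
Parity bit: 1

1


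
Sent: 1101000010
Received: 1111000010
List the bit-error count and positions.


XOR: 0010000000

1 error(s) at position(s): 2


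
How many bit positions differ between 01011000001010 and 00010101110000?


XOR: 01001101111010
Count of 1s: 8

8


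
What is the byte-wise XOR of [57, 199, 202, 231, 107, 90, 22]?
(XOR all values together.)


XOR chain: 57 ^ 199 ^ 202 ^ 231 ^ 107 ^ 90 ^ 22 = 244

244


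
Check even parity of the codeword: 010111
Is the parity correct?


Number of 1s: 4

Yes, parity is correct (4 ones)


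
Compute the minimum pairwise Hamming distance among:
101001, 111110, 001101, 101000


Comparing all pairs, minimum distance: 1
Can detect 0 errors, correct 0 errors

1


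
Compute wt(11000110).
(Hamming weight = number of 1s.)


Counting 1s in 11000110

4


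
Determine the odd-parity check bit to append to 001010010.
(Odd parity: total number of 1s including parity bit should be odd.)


Number of 1s in data: 3
Parity bit: 0

0


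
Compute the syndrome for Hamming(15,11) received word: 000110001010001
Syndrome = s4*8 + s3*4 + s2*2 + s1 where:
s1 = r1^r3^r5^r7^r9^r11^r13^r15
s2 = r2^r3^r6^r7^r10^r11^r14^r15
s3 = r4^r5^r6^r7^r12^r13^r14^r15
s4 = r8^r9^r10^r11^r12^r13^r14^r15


s1=0, s2=0, s3=1, s4=1

Syndrome = 12 (error at position 12)


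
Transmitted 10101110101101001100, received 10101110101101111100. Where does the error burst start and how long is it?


XOR: 00000000000000110000

Burst at position 14, length 2


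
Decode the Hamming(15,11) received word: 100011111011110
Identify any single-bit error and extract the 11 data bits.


Syndrome = 0: no error detected

Data: 01111011110 (no errors)


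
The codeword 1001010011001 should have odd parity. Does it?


Number of 1s: 6

No, parity error (6 ones)


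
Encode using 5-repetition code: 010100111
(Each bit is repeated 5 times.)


Each bit -> 5 copies

000001111100000111110000000000111111111111111


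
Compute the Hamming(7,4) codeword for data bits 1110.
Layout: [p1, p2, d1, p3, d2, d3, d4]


Parity bits: p1=0, p2=0, p3=0

0010110


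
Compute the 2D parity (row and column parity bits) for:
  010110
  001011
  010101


Row parities: 111
Column parities: 001000

Row P: 111, Col P: 001000, Corner: 1


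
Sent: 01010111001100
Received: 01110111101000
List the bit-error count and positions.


XOR: 00100000100100

3 error(s) at position(s): 2, 8, 11


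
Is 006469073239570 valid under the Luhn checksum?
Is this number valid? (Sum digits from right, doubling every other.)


Luhn sum = 63
63 mod 10 = 3

Invalid (Luhn sum mod 10 = 3)


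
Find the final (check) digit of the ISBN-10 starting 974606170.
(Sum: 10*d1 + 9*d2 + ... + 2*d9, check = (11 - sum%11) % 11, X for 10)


Weighted sum: 282
282 mod 11 = 7

Check digit: 4


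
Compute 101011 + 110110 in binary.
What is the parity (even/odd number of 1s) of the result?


101011 = 43
110110 = 54
Sum = 97 = 1100001
1s count = 3

odd parity (3 ones in 1100001)


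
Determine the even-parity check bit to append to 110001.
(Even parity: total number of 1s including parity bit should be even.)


Number of 1s in data: 3
Parity bit: 1

1


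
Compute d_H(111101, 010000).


XOR: 101101
Count of 1s: 4

4


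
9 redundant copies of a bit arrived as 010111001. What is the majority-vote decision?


Ones: 5 out of 9
Threshold: 5

1 (5/9 voted 1)


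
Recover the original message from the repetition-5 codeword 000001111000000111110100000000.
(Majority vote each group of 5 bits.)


Groups: 00000, 11110, 00000, 11111, 01000, 00000
Majority votes: 010100

010100


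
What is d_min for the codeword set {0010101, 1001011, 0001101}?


Comparing all pairs, minimum distance: 2
Can detect 1 errors, correct 0 errors

2


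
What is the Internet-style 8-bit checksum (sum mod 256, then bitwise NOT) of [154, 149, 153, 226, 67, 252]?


Sum = 1001 mod 256 = 233
Complement = 22

22


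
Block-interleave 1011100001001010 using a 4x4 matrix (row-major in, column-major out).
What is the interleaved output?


Matrix:
  1011
  1000
  0100
  1010
Read columns: 1101001010011000

1101001010011000


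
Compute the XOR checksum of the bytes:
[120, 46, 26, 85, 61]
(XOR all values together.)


XOR chain: 120 ^ 46 ^ 26 ^ 85 ^ 61 = 36

36


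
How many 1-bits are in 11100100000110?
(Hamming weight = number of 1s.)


Counting 1s in 11100100000110

6


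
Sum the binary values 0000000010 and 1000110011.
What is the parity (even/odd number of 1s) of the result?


0000000010 = 2
1000110011 = 563
Sum = 565 = 1000110101
1s count = 5

odd parity (5 ones in 1000110101)


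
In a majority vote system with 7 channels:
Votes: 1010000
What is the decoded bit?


Ones: 2 out of 7
Threshold: 4

0 (2/7 voted 1)


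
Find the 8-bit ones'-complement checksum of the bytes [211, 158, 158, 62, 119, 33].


Sum = 741 mod 256 = 229
Complement = 26

26


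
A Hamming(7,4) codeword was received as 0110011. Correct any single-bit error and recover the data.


Syndrome = 0: no error detected

Data: 1011 (no errors)


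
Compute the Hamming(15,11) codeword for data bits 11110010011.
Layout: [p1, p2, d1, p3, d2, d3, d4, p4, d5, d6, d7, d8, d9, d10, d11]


Parity bits: p1=1, p2=0, p3=1, p4=1

101111110010011


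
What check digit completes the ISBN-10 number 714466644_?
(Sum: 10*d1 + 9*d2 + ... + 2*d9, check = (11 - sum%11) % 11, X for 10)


Weighted sum: 249
249 mod 11 = 7

Check digit: 4


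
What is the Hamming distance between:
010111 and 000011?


XOR: 010100
Count of 1s: 2

2


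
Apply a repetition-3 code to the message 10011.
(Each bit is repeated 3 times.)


Each bit -> 3 copies

111000000111111


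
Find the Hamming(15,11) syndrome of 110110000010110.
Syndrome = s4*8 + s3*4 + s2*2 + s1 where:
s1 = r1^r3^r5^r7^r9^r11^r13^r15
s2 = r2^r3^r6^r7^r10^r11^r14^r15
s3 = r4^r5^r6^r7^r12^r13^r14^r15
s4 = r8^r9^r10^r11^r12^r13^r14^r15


s1=0, s2=1, s3=0, s4=1

Syndrome = 10 (error at position 10)


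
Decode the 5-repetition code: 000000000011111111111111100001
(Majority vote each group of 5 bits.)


Groups: 00000, 00000, 11111, 11111, 11111, 00001
Majority votes: 001110

001110


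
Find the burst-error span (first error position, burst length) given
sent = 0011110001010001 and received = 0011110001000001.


XOR: 0000000000010000

Burst at position 11, length 1


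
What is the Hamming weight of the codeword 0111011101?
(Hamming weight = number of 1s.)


Counting 1s in 0111011101

7


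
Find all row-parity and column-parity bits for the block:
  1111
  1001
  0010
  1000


Row parities: 0011
Column parities: 1100

Row P: 0011, Col P: 1100, Corner: 0


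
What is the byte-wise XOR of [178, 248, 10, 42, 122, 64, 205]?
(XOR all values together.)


XOR chain: 178 ^ 248 ^ 10 ^ 42 ^ 122 ^ 64 ^ 205 = 157

157


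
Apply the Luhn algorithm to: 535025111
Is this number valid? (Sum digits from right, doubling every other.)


Luhn sum = 23
23 mod 10 = 3

Invalid (Luhn sum mod 10 = 3)


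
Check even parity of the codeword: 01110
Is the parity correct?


Number of 1s: 3

No, parity error (3 ones)


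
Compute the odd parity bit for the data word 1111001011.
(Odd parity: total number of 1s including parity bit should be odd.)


Number of 1s in data: 7
Parity bit: 0

0


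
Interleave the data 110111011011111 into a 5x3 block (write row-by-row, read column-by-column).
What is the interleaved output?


Matrix:
  110
  111
  011
  011
  111
Read columns: 110011111101111

110011111101111


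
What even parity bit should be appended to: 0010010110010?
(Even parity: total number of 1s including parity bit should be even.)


Number of 1s in data: 5
Parity bit: 1

1


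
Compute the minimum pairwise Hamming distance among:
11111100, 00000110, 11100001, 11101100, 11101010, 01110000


Comparing all pairs, minimum distance: 1
Can detect 0 errors, correct 0 errors

1


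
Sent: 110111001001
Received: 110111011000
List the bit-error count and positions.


XOR: 000000010001

2 error(s) at position(s): 7, 11


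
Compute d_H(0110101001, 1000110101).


XOR: 1110011100
Count of 1s: 6

6


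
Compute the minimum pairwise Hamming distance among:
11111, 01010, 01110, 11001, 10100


Comparing all pairs, minimum distance: 1
Can detect 0 errors, correct 0 errors

1


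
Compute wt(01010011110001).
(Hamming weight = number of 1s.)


Counting 1s in 01010011110001

7


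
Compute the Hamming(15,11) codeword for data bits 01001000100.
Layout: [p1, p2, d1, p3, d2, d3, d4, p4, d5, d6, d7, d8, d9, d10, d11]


Parity bits: p1=1, p2=0, p3=0, p4=0

100010001000100


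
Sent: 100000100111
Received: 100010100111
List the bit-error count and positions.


XOR: 000010000000

1 error(s) at position(s): 4


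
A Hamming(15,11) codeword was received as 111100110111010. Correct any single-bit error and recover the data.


Syndrome = 8: error at position 8

Data: 10010111010 (corrected bit 8)


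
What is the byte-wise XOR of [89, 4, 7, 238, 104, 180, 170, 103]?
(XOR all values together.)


XOR chain: 89 ^ 4 ^ 7 ^ 238 ^ 104 ^ 180 ^ 170 ^ 103 = 165

165


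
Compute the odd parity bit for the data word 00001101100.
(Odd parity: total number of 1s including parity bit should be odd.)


Number of 1s in data: 4
Parity bit: 1

1


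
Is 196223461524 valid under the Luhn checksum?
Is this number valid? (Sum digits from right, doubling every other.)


Luhn sum = 52
52 mod 10 = 2

Invalid (Luhn sum mod 10 = 2)


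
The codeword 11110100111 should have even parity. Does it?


Number of 1s: 8

Yes, parity is correct (8 ones)


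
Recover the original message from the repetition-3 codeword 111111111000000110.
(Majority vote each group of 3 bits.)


Groups: 111, 111, 111, 000, 000, 110
Majority votes: 111001

111001


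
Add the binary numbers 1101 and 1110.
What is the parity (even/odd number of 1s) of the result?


1101 = 13
1110 = 14
Sum = 27 = 11011
1s count = 4

even parity (4 ones in 11011)


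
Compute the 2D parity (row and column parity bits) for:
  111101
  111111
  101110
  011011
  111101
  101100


Row parities: 100011
Column parities: 100110

Row P: 100011, Col P: 100110, Corner: 1


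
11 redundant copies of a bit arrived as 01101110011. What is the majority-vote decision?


Ones: 7 out of 11
Threshold: 6

1 (7/11 voted 1)


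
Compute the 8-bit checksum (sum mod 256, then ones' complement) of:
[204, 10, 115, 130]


Sum = 459 mod 256 = 203
Complement = 52

52


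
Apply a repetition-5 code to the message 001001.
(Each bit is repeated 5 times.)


Each bit -> 5 copies

000000000011111000000000011111


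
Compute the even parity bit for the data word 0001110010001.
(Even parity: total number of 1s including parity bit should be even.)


Number of 1s in data: 5
Parity bit: 1

1


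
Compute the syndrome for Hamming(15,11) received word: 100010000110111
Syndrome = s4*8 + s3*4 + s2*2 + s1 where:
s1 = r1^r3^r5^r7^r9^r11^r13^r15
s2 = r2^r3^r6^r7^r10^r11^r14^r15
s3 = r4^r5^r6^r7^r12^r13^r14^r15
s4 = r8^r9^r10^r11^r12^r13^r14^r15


s1=1, s2=0, s3=0, s4=1

Syndrome = 9 (error at position 9)


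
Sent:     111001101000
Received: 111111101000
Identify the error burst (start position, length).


XOR: 000110000000

Burst at position 3, length 2


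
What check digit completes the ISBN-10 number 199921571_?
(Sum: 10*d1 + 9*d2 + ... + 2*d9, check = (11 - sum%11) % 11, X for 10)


Weighted sum: 286
286 mod 11 = 0

Check digit: 0


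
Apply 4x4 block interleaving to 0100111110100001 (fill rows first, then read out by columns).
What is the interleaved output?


Matrix:
  0100
  1111
  1010
  0001
Read columns: 0110110001100101

0110110001100101


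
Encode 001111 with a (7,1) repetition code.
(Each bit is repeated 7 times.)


Each bit -> 7 copies

000000000000001111111111111111111111111111


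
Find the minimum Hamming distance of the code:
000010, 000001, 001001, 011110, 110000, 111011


Comparing all pairs, minimum distance: 1
Can detect 0 errors, correct 0 errors

1


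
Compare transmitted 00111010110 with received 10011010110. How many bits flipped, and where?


XOR: 10100000000

2 error(s) at position(s): 0, 2


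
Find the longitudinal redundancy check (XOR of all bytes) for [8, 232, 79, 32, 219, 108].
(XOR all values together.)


XOR chain: 8 ^ 232 ^ 79 ^ 32 ^ 219 ^ 108 = 56

56


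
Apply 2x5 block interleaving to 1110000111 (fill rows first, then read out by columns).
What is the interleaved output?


Matrix:
  11100
  00111
Read columns: 1010110101

1010110101


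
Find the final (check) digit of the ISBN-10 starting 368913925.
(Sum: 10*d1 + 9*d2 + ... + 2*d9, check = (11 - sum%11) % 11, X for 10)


Weighted sum: 284
284 mod 11 = 9

Check digit: 2


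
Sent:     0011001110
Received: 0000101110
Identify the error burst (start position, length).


XOR: 0011100000

Burst at position 2, length 3


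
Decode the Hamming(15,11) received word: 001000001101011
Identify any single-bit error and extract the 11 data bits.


Syndrome = 13: error at position 13

Data: 10001101111 (corrected bit 13)


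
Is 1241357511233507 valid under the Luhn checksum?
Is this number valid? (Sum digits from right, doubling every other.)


Luhn sum = 62
62 mod 10 = 2

Invalid (Luhn sum mod 10 = 2)


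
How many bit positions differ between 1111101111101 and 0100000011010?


XOR: 1011101100111
Count of 1s: 9

9


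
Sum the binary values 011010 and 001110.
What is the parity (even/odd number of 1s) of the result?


011010 = 26
001110 = 14
Sum = 40 = 101000
1s count = 2

even parity (2 ones in 101000)


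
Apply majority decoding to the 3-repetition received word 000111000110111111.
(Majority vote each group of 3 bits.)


Groups: 000, 111, 000, 110, 111, 111
Majority votes: 010111

010111


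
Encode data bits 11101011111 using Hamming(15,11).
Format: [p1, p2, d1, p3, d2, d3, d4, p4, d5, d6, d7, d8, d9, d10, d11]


Parity bits: p1=0, p2=1, p3=0, p4=0

011011001011111


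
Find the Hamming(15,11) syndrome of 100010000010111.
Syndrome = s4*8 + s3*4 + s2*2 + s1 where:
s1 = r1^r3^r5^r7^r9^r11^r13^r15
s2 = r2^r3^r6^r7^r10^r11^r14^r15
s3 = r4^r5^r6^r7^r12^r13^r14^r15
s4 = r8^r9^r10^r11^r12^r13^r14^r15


s1=1, s2=1, s3=0, s4=0

Syndrome = 3 (error at position 3)
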